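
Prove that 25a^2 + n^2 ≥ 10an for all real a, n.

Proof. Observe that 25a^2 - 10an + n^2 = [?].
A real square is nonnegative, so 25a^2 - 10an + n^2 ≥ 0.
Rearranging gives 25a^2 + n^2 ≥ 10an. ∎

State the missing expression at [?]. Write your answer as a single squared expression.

The leading and trailing coefficients are 5^2 and 1^2, and 10 = 2·5·1, so the trinomial is (5a - n)^2.
Hence 25a^2 - 10an + n^2 ≥ 0.

(5a - n)^2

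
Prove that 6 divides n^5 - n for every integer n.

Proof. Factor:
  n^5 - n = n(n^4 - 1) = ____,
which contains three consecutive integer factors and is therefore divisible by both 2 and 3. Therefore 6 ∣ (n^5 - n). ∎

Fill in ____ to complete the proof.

n^4 - 1 = (n^2 - 1)(n^2 + 1), and n^2 - 1 = (n-1)(n+1).
So n(n^4 - 1) = (n - 1)n(n + 1)(n^2 + 1).

(n - 1)n(n + 1)(n^2 + 1)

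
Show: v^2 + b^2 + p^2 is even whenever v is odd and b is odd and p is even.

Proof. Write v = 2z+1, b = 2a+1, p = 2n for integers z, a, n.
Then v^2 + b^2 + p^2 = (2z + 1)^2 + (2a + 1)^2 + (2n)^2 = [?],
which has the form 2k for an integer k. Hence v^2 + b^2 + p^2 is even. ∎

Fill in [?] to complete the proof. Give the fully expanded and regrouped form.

(2z + 1)^2 + (2a + 1)^2 + (2n)^2 = 4a^2 + 4a + 4n^2 + 4z^2 + 4z + 2
= 2(2a^2 + 2a + 2n^2 + 2z^2 + 2z + 1).
Since 2a^2 + 2a + 2n^2 + 2z^2 + 2z + 1 is an integer, the sum of squares is of the form 2k for an integer k.

2(2a^2 + 2a + 2n^2 + 2z^2 + 2z + 1)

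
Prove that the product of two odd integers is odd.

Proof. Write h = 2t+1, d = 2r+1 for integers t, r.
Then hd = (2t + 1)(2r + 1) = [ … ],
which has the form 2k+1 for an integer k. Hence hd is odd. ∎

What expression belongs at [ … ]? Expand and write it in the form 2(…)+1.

2(2rt + r + t) + 1

Expanding: (2t + 1)(2r + 1) = 4rt + 2r + 2t + 1.
Every term except the constant is even, so this is 2(2rt + r + t) + 1,
and 2rt + r + t ∈ ℤ gives the required form.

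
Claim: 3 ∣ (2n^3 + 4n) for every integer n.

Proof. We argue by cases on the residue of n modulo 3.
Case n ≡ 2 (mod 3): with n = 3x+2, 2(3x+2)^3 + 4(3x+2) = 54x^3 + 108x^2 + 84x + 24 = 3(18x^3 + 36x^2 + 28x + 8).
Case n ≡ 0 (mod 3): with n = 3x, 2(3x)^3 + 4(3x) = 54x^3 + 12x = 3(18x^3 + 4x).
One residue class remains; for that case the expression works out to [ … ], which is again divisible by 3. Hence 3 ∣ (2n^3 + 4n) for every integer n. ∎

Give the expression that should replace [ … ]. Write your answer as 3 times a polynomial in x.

The residues treated are {2, 0}, so the missing case is n ≡ 1 (mod 3); write n = 3x+1.
Then 2(3x+1)^3 + 4(3x+1) = 54x^3 + 54x^2 + 30x + 6 = 3(18x^3 + 18x^2 + 10x + 2).

3(18x^3 + 18x^2 + 10x + 2)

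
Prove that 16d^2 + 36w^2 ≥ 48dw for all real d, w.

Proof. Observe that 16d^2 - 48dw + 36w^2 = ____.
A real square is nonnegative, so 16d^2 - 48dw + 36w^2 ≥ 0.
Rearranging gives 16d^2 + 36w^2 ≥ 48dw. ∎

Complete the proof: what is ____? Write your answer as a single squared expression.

(4d - 6w)^2

The leading and trailing coefficients are 4^2 and 6^2, and 48 = 2·4·6, so the trinomial is (4d - 6w)^2.
Hence 16d^2 - 48dw + 36w^2 ≥ 0.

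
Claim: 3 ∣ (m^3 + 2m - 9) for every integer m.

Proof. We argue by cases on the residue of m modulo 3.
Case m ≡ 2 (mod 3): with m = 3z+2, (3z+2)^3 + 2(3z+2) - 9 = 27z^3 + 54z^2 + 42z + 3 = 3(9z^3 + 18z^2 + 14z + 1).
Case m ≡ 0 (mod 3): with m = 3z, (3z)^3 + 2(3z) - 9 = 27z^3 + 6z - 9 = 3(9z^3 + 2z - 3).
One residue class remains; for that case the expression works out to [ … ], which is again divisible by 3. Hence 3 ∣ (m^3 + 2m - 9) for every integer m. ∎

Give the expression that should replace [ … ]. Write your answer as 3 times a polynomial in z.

3(9z^3 + 9z^2 + 5z - 2)

The residues treated are {2, 0}, so the missing case is m ≡ 1 (mod 3); write m = 3z+1.
Then (3z+1)^3 + 2(3z+1) - 9 = 27z^3 + 27z^2 + 15z - 6 = 3(9z^3 + 9z^2 + 5z - 2).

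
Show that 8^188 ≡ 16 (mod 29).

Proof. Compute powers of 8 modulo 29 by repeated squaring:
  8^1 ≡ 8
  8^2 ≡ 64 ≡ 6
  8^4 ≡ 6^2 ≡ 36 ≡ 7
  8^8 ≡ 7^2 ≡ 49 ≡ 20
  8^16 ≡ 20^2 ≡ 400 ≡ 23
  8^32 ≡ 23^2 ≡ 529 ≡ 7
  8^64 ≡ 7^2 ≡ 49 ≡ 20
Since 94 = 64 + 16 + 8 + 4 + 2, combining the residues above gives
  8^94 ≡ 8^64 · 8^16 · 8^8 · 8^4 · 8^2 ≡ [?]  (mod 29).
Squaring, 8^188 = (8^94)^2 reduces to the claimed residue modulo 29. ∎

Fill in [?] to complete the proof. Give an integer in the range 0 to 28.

Multiply the listed residues: 20 · 23 · 20 · 7 · 6 = 460 → 9200 → 64400 → 386400.
Reducing modulo 29: 386400 = 13324·29 + 4, so 8^94 ≡ 4.

4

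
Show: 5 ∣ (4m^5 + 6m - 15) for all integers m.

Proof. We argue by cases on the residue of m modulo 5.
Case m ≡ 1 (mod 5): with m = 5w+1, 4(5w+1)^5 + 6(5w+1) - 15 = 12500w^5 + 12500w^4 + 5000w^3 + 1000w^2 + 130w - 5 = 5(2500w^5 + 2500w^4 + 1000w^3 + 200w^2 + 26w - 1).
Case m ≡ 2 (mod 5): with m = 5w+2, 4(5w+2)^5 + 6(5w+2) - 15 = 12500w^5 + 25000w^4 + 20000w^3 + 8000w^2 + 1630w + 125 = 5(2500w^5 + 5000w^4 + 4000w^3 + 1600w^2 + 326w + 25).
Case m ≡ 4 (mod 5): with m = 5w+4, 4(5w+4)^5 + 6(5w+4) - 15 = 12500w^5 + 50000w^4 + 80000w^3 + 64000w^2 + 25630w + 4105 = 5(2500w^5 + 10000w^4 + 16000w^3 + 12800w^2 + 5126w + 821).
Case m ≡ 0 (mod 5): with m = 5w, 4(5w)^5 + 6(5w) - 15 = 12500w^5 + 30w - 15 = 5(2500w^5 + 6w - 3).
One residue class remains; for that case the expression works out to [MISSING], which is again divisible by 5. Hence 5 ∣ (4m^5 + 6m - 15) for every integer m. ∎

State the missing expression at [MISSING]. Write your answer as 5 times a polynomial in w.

The residues treated are {1, 2, 4, 0}, so the missing case is m ≡ 3 (mod 5); write m = 5w+3.
Then 4(5w+3)^5 + 6(5w+3) - 15 = 12500w^5 + 37500w^4 + 45000w^3 + 27000w^2 + 8130w + 975 = 5(2500w^5 + 7500w^4 + 9000w^3 + 5400w^2 + 1626w + 195).

5(2500w^5 + 7500w^4 + 9000w^3 + 5400w^2 + 1626w + 195)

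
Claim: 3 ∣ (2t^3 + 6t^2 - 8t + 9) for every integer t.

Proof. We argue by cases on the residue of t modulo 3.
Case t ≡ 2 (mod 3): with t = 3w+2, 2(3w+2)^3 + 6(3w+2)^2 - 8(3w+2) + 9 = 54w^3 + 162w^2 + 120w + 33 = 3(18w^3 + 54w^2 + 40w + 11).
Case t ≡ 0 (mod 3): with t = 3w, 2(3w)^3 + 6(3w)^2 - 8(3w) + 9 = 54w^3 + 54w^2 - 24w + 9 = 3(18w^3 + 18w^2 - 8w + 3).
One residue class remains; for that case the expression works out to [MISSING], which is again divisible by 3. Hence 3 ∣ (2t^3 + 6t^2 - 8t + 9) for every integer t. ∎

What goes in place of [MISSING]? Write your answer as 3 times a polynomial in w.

Only t ≡ 1 (mod 3) is unaccounted for. Put t = 3w+1:
2(3w+1)^3 + 6(3w+1)^2 - 8(3w+1) + 9 expands to 54w^3 + 108w^2 + 30w + 9,
and factoring out 3 leaves 3(18w^3 + 36w^2 + 10w + 3).

3(18w^3 + 36w^2 + 10w + 3)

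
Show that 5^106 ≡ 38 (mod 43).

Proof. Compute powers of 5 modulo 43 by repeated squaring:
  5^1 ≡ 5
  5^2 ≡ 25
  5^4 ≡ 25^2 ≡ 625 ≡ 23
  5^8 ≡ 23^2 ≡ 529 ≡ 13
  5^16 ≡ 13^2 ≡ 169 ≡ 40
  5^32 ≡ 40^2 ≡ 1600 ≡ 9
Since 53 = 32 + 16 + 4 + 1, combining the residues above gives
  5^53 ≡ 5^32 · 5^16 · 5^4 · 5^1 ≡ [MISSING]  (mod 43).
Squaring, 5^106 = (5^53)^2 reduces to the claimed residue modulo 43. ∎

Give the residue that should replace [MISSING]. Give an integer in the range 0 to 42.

Multiply the listed residues: 9 · 40 · 23 · 5 = 360 → 8280 → 41400.
Reducing modulo 43: 41400 = 962·43 + 34, so 5^53 ≡ 34.

34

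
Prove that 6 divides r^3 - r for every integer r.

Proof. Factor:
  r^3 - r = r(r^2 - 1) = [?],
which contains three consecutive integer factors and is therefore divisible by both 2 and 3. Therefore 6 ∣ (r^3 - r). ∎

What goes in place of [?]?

(r - 1)r(r + 1)

r(r^2 - 1) = r(r - 1)(r + 1) = (r - 1)r(r + 1).
These three factors are consecutive integers, so their product is divisible by 6.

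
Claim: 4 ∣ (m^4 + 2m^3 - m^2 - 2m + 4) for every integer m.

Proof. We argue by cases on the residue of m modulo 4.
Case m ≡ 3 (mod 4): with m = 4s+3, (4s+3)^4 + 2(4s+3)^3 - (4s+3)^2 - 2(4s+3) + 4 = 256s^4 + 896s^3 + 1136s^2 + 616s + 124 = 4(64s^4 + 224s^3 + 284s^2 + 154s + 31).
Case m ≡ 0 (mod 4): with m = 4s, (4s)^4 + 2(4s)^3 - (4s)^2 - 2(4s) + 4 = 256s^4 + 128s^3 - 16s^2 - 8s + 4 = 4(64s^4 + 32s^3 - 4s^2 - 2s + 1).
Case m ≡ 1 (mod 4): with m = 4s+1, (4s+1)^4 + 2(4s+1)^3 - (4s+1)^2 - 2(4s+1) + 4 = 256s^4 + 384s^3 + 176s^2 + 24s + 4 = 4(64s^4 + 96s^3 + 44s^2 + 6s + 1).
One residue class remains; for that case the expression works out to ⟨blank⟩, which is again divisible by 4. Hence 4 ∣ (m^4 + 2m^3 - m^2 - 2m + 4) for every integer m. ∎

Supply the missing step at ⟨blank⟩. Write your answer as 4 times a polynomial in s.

4(64s^4 + 160s^3 + 140s^2 + 50s + 7)

Only m ≡ 2 (mod 4) is unaccounted for. Put m = 4s+2:
(4s+2)^4 + 2(4s+2)^3 - (4s+2)^2 - 2(4s+2) + 4 expands to 256s^4 + 640s^3 + 560s^2 + 200s + 28,
and factoring out 4 leaves 4(64s^4 + 160s^3 + 140s^2 + 50s + 7).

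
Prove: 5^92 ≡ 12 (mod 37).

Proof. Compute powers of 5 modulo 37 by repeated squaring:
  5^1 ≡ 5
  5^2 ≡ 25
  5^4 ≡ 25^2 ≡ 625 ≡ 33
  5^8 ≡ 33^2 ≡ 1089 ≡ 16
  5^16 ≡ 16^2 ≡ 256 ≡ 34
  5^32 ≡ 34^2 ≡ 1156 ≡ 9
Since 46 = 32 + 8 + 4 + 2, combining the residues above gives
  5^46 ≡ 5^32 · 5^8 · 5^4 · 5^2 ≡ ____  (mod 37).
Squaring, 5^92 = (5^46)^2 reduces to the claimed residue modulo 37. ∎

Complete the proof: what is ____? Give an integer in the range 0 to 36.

30

Multiply the listed residues: 9 · 16 · 33 · 25 = 144 → 4752 → 118800.
Reducing modulo 37: 118800 = 3210·37 + 30, so 5^46 ≡ 30.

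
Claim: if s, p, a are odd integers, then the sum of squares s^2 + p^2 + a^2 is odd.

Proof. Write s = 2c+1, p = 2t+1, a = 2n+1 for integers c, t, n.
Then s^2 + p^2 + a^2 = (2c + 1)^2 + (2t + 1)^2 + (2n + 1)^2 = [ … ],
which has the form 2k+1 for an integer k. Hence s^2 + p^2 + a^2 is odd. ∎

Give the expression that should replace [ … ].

2(2c^2 + 2c + 2n^2 + 2n + 2t^2 + 2t + 1) + 1

(2c + 1)^2 + (2t + 1)^2 + (2n + 1)^2 = 4c^2 + 4c + 4n^2 + 4n + 4t^2 + 4t + 3
= 2(2c^2 + 2c + 2n^2 + 2n + 2t^2 + 2t + 1) + 1.
Since 2c^2 + 2c + 2n^2 + 2n + 2t^2 + 2t + 1 is an integer, the sum of squares is of the form 2k+1 for an integer k.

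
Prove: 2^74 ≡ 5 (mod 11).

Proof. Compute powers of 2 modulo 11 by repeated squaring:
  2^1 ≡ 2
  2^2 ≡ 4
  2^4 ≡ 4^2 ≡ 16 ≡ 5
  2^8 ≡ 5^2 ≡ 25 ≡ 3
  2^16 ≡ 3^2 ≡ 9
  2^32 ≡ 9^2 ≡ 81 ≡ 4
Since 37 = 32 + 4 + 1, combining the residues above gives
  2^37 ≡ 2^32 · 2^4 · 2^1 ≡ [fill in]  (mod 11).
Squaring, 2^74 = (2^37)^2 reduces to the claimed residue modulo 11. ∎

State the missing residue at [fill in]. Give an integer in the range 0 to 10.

7

2^32 · 2^4 · 2^1 ≡ 4 · 5 · 2 = 40.
40 mod 11 = 7, so 2^37 ≡ 7 (mod 11).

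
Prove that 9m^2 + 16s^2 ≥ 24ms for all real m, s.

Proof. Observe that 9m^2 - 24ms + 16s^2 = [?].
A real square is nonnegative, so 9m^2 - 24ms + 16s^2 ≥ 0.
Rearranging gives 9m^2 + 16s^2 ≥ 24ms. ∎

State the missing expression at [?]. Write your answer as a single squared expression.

9m^2 - 24ms + 16s^2 is a perfect-square trinomial: the outer terms are (3m)^2 and (4s)^2, and the cross term is -2·3m·4s.
So 9m^2 - 24ms + 16s^2 = (3m - 4s)^2 ≥ 0.

(3m - 4s)^2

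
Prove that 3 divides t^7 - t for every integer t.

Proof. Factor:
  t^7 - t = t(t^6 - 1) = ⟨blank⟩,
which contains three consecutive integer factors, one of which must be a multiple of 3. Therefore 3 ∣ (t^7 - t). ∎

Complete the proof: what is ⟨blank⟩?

(t - 1)t(t + 1)(t^4 + t^2 + 1)

t^6 - 1 = (t^2 - 1)(t^4 + t^2 + 1), and t^2 - 1 = (t-1)(t+1).
So t(t^6 - 1) = (t - 1)t(t + 1)(t^4 + t^2 + 1).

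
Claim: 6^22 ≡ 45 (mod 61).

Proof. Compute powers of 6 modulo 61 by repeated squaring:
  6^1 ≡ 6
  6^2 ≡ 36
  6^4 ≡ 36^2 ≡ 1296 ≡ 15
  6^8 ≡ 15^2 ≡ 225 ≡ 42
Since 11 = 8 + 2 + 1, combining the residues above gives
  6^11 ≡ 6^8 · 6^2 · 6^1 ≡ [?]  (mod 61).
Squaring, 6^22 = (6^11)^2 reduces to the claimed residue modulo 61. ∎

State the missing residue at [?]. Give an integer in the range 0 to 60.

Multiply the listed residues: 42 · 36 · 6 = 1512 → 9072.
Reducing modulo 61: 9072 = 148·61 + 44, so 6^11 ≡ 44.

44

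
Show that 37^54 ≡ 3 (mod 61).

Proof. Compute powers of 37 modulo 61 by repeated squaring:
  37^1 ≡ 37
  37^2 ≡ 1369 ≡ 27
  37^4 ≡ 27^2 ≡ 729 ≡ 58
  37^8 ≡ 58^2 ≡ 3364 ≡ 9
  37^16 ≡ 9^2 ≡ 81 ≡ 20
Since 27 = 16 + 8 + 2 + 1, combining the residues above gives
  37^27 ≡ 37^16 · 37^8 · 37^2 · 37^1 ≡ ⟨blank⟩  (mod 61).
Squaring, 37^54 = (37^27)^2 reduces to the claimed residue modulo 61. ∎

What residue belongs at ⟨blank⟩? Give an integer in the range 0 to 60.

Multiply the listed residues: 20 · 9 · 27 · 37 = 180 → 4860 → 179820.
Reducing modulo 61: 179820 = 2947·61 + 53, so 37^27 ≡ 53.

53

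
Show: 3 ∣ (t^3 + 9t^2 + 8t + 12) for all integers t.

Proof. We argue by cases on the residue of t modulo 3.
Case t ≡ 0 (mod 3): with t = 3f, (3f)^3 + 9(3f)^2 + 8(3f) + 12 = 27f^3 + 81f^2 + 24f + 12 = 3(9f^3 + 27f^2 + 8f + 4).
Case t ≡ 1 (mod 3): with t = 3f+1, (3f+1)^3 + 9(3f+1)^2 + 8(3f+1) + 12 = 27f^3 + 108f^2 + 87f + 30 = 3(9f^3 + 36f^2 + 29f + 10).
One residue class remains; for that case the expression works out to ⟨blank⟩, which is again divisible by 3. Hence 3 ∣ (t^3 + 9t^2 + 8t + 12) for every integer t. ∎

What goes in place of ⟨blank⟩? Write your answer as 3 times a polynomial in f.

3(9f^3 + 45f^2 + 56f + 24)

The residues treated are {0, 1}, so the missing case is t ≡ 2 (mod 3); write t = 3f+2.
Then (3f+2)^3 + 9(3f+2)^2 + 8(3f+2) + 12 = 27f^3 + 135f^2 + 168f + 72 = 3(9f^3 + 45f^2 + 56f + 24).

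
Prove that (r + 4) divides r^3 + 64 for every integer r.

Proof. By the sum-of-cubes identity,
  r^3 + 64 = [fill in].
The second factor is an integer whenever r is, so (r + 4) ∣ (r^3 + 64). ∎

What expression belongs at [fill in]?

Polynomial division of r^3 + 64 by r + 4 leaves remainder 0 and quotient r^2 - 4r + 16.
Hence r^3 + 64 = (r + 4)(r^2 - 4r + 16).

(r + 4)(r^2 - 4r + 16)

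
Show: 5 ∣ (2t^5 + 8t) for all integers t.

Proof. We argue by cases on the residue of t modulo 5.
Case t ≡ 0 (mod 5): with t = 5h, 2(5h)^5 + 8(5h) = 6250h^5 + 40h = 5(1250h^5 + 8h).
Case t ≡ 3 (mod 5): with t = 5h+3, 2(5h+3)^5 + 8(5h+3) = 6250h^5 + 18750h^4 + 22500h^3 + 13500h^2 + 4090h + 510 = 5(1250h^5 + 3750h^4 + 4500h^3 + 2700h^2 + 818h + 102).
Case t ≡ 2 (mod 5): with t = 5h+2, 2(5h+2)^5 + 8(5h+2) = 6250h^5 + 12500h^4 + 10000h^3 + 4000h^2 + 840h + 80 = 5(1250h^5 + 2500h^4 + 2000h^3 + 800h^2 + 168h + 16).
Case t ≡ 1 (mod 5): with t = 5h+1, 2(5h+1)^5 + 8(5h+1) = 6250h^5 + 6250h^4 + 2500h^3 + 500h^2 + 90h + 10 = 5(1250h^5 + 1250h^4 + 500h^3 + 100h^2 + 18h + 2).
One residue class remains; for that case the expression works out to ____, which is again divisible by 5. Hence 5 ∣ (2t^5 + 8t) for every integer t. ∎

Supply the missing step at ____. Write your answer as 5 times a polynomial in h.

5(1250h^5 + 5000h^4 + 8000h^3 + 6400h^2 + 2568h + 416)

The residues treated are {0, 3, 2, 1}, so the missing case is t ≡ 4 (mod 5); write t = 5h+4.
Then 2(5h+4)^5 + 8(5h+4) = 6250h^5 + 25000h^4 + 40000h^3 + 32000h^2 + 12840h + 2080 = 5(1250h^5 + 5000h^4 + 8000h^3 + 6400h^2 + 2568h + 416).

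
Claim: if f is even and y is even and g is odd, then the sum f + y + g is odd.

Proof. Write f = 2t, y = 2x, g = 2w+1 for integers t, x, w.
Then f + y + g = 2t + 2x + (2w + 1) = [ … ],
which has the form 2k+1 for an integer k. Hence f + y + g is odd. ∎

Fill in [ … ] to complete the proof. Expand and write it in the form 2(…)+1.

2t + 2x + (2w + 1) = 2t + 2w + 2x + 1
= 2(t + w + x) + 1.
Since t + w + x is an integer, the sum is of the form 2k+1 for an integer k.

2(t + w + x) + 1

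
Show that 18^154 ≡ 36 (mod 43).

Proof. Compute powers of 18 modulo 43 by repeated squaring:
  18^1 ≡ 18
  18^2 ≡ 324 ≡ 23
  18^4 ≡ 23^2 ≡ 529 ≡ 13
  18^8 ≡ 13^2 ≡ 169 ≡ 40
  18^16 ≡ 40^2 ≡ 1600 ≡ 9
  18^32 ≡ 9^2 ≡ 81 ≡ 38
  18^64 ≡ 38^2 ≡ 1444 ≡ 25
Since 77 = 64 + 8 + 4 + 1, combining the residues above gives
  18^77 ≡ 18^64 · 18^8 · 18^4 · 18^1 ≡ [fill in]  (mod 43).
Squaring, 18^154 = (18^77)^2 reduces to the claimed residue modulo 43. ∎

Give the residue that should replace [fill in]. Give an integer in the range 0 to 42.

18^64 · 18^8 · 18^4 · 18^1 ≡ 25 · 40 · 13 · 18 = 234000.
234000 mod 43 = 37, so 18^77 ≡ 37 (mod 43).

37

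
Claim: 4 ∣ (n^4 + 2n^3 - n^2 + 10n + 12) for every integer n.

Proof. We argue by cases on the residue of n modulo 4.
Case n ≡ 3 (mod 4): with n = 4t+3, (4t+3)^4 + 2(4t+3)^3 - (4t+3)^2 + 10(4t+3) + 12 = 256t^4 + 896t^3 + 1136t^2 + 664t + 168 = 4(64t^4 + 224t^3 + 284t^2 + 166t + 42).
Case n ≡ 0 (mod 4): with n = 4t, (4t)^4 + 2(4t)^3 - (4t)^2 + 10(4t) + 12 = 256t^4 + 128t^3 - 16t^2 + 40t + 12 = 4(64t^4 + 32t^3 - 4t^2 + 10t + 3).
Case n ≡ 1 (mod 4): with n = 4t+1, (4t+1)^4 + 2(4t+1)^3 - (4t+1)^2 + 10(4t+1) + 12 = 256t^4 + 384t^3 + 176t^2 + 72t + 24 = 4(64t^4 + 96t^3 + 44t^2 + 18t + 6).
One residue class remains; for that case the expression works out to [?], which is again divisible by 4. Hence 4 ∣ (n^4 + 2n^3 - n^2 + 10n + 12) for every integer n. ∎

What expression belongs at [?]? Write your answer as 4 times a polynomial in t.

The residues treated are {3, 0, 1}, so the missing case is n ≡ 2 (mod 4); write n = 4t+2.
Then (4t+2)^4 + 2(4t+2)^3 - (4t+2)^2 + 10(4t+2) + 12 = 256t^4 + 640t^3 + 560t^2 + 248t + 60 = 4(64t^4 + 160t^3 + 140t^2 + 62t + 15).

4(64t^4 + 160t^3 + 140t^2 + 62t + 15)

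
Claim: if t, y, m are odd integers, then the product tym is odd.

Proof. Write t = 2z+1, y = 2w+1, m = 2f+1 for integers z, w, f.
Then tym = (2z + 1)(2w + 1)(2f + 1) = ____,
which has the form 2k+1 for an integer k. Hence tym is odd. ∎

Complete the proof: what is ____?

Expanding: (2z + 1)(2w + 1)(2f + 1) = 8fwz + 4fw + 4fz + 2f + 4wz + 2w + 2z + 1.
Every term except the constant is even, so this is 2(4fwz + 2fw + 2fz + f + 2wz + w + z) + 1,
and 4fwz + 2fw + 2fz + f + 2wz + w + z ∈ ℤ gives the required form.

2(4fwz + 2fw + 2fz + f + 2wz + w + z) + 1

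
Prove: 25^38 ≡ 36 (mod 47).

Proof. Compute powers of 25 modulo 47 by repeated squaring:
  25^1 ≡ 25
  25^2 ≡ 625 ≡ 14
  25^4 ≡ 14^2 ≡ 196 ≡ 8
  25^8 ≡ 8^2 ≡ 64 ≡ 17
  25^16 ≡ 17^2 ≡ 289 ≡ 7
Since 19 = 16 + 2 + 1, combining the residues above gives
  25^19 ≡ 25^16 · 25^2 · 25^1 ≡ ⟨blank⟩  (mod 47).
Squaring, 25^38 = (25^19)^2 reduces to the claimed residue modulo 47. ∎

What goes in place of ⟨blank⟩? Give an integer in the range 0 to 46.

25^16 · 25^2 · 25^1 ≡ 7 · 14 · 25 = 2450.
2450 mod 47 = 6, so 25^19 ≡ 6 (mod 47).

6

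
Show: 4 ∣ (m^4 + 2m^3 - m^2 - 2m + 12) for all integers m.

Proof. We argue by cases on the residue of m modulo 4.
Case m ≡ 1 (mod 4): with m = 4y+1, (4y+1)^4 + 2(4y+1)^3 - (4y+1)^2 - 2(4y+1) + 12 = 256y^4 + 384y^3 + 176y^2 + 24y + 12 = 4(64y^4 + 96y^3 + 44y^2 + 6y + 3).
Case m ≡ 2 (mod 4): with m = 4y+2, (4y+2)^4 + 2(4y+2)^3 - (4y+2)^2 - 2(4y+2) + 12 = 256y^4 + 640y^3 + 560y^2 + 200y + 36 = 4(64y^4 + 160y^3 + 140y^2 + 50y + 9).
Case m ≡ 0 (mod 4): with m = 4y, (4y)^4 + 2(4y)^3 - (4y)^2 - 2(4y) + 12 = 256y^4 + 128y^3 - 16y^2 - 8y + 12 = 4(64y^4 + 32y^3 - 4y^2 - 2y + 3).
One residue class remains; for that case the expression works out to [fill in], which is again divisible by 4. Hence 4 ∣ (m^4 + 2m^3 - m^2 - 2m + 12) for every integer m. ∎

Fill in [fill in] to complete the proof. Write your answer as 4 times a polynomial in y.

4(64y^4 + 224y^3 + 284y^2 + 154y + 33)

The residues treated are {1, 2, 0}, so the missing case is m ≡ 3 (mod 4); write m = 4y+3.
Then (4y+3)^4 + 2(4y+3)^3 - (4y+3)^2 - 2(4y+3) + 12 = 256y^4 + 896y^3 + 1136y^2 + 616y + 132 = 4(64y^4 + 224y^3 + 284y^2 + 154y + 33).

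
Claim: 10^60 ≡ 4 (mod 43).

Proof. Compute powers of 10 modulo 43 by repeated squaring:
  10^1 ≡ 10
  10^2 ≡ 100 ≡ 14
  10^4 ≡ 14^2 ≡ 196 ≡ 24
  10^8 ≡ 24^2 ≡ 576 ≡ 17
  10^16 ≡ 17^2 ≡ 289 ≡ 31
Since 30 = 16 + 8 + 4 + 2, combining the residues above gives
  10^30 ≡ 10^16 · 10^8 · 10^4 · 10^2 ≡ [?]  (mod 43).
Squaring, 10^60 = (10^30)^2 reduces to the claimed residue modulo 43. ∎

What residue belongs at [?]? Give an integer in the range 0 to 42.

41

10^16 · 10^8 · 10^4 · 10^2 ≡ 31 · 17 · 24 · 14 = 177072.
177072 mod 43 = 41, so 10^30 ≡ 41 (mod 43).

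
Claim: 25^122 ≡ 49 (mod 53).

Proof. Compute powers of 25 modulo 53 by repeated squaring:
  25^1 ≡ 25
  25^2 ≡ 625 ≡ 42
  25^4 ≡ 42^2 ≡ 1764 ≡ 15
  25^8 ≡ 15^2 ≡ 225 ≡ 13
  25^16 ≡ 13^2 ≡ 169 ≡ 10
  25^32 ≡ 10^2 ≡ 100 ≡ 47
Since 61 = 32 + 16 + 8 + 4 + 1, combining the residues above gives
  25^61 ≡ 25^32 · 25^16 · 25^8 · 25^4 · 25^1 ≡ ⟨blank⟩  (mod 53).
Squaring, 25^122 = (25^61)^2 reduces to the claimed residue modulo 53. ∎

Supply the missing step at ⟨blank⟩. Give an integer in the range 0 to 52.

7

Multiply the listed residues: 47 · 10 · 13 · 15 · 25 = 470 → 6110 → 91650 → 2291250.
Reducing modulo 53: 2291250 = 43231·53 + 7, so 25^61 ≡ 7.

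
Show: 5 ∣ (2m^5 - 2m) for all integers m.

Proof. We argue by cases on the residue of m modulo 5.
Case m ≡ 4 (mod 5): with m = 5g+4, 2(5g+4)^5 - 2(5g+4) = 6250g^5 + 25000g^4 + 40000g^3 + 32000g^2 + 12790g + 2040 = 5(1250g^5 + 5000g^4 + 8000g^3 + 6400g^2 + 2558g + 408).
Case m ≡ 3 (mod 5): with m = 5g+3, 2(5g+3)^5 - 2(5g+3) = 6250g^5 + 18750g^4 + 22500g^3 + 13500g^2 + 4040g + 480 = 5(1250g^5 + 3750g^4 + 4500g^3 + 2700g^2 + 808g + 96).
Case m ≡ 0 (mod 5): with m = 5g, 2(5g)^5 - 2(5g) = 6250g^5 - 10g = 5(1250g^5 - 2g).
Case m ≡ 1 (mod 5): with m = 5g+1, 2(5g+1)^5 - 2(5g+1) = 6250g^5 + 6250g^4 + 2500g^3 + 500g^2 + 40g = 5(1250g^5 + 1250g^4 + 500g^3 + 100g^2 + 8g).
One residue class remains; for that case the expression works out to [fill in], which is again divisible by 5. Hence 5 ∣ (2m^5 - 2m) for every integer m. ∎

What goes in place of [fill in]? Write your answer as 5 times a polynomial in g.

Only m ≡ 2 (mod 5) is unaccounted for. Put m = 5g+2:
2(5g+2)^5 - 2(5g+2) expands to 6250g^5 + 12500g^4 + 10000g^3 + 4000g^2 + 790g + 60,
and factoring out 5 leaves 5(1250g^5 + 2500g^4 + 2000g^3 + 800g^2 + 158g + 12).

5(1250g^5 + 2500g^4 + 2000g^3 + 800g^2 + 158g + 12)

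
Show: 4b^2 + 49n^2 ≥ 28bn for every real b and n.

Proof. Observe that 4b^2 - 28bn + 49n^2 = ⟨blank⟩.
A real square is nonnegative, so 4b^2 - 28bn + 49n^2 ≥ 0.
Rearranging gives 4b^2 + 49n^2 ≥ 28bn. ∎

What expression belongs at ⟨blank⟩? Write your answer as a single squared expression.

The leading and trailing coefficients are 2^2 and 7^2, and 28 = 2·2·7, so the trinomial is (2b - 7n)^2.
Hence 4b^2 - 28bn + 49n^2 ≥ 0.

(2b - 7n)^2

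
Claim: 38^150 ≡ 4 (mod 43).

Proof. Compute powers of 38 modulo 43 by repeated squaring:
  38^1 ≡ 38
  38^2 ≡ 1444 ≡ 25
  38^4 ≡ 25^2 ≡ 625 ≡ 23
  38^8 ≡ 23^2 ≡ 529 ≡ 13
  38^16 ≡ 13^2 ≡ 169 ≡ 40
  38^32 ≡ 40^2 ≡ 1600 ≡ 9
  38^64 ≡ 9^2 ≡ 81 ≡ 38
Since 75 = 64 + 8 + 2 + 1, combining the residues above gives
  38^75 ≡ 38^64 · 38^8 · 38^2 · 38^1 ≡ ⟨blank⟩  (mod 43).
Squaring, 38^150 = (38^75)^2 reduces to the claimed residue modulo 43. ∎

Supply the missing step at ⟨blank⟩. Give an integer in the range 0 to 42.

Multiply the listed residues: 38 · 13 · 25 · 38 = 494 → 12350 → 469300.
Reducing modulo 43: 469300 = 10913·43 + 41, so 38^75 ≡ 41.

41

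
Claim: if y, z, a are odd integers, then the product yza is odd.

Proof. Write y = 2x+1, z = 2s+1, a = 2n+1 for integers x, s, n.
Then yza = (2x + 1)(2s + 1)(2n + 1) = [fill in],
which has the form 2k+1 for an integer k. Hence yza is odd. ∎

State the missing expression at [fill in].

Expanding: (2x + 1)(2s + 1)(2n + 1) = 8nsx + 4ns + 4nx + 2n + 4sx + 2s + 2x + 1.
Every term except the constant is even, so this is 2(4nsx + 2ns + 2nx + n + 2sx + s + x) + 1,
and 4nsx + 2ns + 2nx + n + 2sx + s + x ∈ ℤ gives the required form.

2(4nsx + 2ns + 2nx + n + 2sx + s + x) + 1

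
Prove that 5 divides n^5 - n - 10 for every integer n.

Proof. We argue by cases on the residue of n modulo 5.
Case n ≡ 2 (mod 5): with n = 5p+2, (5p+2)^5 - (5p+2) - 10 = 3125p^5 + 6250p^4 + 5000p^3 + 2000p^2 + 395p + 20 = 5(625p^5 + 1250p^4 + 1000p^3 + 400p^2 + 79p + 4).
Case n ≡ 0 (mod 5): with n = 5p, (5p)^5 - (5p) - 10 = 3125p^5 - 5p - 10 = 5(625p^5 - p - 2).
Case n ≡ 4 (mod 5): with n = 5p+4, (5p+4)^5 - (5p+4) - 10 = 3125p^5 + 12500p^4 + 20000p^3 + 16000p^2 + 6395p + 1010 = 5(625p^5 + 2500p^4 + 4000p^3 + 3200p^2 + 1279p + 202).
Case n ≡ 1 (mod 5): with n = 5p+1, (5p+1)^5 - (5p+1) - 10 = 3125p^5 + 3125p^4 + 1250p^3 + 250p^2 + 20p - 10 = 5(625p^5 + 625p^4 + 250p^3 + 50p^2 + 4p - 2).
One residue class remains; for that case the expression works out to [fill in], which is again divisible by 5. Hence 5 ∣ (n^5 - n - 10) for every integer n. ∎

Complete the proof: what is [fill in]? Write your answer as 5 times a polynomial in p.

The residues treated are {2, 0, 4, 1}, so the missing case is n ≡ 3 (mod 5); write n = 5p+3.
Then (5p+3)^5 - (5p+3) - 10 = 3125p^5 + 9375p^4 + 11250p^3 + 6750p^2 + 2020p + 230 = 5(625p^5 + 1875p^4 + 2250p^3 + 1350p^2 + 404p + 46).

5(625p^5 + 1875p^4 + 2250p^3 + 1350p^2 + 404p + 46)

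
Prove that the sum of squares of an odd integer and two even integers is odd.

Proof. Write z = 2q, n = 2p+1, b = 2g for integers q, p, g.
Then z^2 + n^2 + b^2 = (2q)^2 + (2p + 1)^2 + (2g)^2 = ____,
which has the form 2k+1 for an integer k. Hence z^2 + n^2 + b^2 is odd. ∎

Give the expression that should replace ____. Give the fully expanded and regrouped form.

2(2g^2 + 2p^2 + 2p + 2q^2) + 1

Expanding: (2q)^2 + (2p + 1)^2 + (2g)^2 = 4g^2 + 4p^2 + 4p + 4q^2 + 1.
Every term except the constant is even, so this is 2(2g^2 + 2p^2 + 2p + 2q^2) + 1,
and 2g^2 + 2p^2 + 2p + 2q^2 ∈ ℤ gives the required form.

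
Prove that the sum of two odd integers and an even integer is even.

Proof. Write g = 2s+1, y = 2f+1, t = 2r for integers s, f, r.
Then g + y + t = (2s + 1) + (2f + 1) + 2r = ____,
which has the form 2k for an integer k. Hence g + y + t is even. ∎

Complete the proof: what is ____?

2(f + r + s + 1)

(2s + 1) + (2f + 1) + 2r = 2f + 2r + 2s + 2
= 2(f + r + s + 1).
Since f + r + s + 1 is an integer, the sum is of the form 2k for an integer k.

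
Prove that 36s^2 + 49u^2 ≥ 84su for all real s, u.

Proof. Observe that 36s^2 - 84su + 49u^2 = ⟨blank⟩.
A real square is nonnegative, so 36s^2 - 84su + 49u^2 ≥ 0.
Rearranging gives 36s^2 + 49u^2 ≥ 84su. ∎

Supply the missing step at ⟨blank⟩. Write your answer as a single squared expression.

(6s - 7u)^2

36s^2 - 84su + 49u^2 is a perfect-square trinomial: the outer terms are (6s)^2 and (7u)^2, and the cross term is -2·6s·7u.
So 36s^2 - 84su + 49u^2 = (6s - 7u)^2 ≥ 0.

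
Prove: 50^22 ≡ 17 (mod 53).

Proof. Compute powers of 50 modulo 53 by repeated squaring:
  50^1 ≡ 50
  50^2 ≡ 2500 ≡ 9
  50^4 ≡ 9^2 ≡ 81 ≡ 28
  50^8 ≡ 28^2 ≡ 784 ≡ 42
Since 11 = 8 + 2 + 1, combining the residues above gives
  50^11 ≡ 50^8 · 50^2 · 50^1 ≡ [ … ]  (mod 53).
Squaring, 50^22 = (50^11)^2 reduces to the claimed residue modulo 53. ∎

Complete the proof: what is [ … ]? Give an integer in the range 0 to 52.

Multiply the listed residues: 42 · 9 · 50 = 378 → 18900.
Reducing modulo 53: 18900 = 356·53 + 32, so 50^11 ≡ 32.

32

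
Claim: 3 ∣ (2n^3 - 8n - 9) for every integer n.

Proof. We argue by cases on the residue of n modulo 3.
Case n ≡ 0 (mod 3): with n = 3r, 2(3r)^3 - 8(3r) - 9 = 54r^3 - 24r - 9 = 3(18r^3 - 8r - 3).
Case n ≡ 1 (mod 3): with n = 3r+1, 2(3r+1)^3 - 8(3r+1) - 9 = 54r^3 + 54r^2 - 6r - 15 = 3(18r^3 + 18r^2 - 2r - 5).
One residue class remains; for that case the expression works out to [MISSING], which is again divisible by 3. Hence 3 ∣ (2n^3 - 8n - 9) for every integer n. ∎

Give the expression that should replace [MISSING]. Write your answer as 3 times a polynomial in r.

Only n ≡ 2 (mod 3) is unaccounted for. Put n = 3r+2:
2(3r+2)^3 - 8(3r+2) - 9 expands to 54r^3 + 108r^2 + 48r - 9,
and factoring out 3 leaves 3(18r^3 + 36r^2 + 16r - 3).

3(18r^3 + 36r^2 + 16r - 3)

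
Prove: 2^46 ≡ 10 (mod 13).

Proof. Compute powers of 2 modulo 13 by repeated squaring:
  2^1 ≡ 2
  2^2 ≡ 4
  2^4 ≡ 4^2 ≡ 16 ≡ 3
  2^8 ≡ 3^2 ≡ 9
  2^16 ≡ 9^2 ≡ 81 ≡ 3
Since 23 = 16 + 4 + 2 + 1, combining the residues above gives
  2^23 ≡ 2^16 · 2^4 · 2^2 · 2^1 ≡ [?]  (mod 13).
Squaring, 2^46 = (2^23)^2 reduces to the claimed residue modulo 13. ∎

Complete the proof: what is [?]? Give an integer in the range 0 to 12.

7

2^16 · 2^4 · 2^2 · 2^1 ≡ 3 · 3 · 4 · 2 = 72.
72 mod 13 = 7, so 2^23 ≡ 7 (mod 13).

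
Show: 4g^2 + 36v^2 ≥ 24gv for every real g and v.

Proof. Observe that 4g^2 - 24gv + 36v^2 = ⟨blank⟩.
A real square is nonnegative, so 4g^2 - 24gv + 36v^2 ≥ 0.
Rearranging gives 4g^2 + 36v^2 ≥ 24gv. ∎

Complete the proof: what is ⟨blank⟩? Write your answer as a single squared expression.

(2g - 6v)^2

4g^2 - 24gv + 36v^2 is a perfect-square trinomial: the outer terms are (2g)^2 and (6v)^2, and the cross term is -2·2g·6v.
So 4g^2 - 24gv + 36v^2 = (2g - 6v)^2 ≥ 0.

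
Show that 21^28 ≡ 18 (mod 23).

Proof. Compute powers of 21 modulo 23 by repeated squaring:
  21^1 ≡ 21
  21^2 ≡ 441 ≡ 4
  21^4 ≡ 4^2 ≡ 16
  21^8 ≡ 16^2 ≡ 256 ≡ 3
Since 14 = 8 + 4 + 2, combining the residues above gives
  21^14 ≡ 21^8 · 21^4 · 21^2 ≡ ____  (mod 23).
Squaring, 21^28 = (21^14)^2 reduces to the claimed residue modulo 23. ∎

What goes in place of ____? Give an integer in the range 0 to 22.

8

Multiply the listed residues: 3 · 16 · 4 = 48 → 192.
Reducing modulo 23: 192 = 8·23 + 8, so 21^14 ≡ 8.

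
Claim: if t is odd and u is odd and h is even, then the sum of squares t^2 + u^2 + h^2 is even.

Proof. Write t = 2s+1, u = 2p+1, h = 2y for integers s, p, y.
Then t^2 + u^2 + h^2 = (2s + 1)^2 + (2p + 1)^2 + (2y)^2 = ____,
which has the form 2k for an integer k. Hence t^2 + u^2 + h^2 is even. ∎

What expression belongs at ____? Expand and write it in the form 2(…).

(2s + 1)^2 + (2p + 1)^2 + (2y)^2 = 4p^2 + 4p + 4s^2 + 4s + 4y^2 + 2
= 2(2p^2 + 2p + 2s^2 + 2s + 2y^2 + 1).
Since 2p^2 + 2p + 2s^2 + 2s + 2y^2 + 1 is an integer, the sum of squares is of the form 2k for an integer k.

2(2p^2 + 2p + 2s^2 + 2s + 2y^2 + 1)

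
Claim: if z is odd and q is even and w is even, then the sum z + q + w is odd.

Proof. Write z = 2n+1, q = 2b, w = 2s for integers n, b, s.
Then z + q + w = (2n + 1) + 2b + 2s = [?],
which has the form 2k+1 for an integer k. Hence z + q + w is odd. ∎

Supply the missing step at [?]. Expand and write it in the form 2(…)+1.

2(b + n + s) + 1

Expanding: (2n + 1) + 2b + 2s = 2b + 2n + 2s + 1.
Every term except the constant is even, so this is 2(b + n + s) + 1,
and b + n + s ∈ ℤ gives the required form.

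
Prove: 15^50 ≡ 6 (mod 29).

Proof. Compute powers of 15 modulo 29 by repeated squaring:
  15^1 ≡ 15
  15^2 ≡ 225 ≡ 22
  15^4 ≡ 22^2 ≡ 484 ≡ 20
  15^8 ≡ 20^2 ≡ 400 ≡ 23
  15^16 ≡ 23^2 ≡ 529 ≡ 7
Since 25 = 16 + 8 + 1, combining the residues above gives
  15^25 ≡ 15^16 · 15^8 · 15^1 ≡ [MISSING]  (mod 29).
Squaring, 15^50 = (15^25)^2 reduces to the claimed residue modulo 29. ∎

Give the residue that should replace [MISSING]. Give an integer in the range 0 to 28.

8

Multiply the listed residues: 7 · 23 · 15 = 161 → 2415.
Reducing modulo 29: 2415 = 83·29 + 8, so 15^25 ≡ 8.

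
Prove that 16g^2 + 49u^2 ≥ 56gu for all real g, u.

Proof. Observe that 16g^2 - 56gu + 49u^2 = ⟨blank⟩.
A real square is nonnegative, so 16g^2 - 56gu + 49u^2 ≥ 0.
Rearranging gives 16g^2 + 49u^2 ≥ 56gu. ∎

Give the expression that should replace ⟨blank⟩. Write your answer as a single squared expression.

(4g - 7u)^2

The leading and trailing coefficients are 4^2 and 7^2, and 56 = 2·4·7, so the trinomial is (4g - 7u)^2.
Hence 16g^2 - 56gu + 49u^2 ≥ 0.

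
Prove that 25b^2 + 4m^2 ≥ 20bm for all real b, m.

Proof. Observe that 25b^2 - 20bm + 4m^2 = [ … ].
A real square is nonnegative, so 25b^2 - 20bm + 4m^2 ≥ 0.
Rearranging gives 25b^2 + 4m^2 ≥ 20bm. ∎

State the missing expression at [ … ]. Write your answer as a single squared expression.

(5b - 2m)^2

The leading and trailing coefficients are 5^2 and 2^2, and 20 = 2·5·2, so the trinomial is (5b - 2m)^2.
Hence 25b^2 - 20bm + 4m^2 ≥ 0.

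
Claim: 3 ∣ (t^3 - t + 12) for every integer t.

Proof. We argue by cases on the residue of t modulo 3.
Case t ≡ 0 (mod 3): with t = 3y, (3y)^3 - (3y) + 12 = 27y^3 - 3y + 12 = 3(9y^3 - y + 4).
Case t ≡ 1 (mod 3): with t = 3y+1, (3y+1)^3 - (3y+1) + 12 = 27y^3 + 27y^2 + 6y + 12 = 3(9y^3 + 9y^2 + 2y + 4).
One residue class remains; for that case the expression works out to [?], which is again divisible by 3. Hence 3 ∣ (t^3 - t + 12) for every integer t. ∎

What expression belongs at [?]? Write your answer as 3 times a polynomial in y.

3(9y^3 + 18y^2 + 11y + 6)

Only t ≡ 2 (mod 3) is unaccounted for. Put t = 3y+2:
(3y+2)^3 - (3y+2) + 12 expands to 27y^3 + 54y^2 + 33y + 18,
and factoring out 3 leaves 3(9y^3 + 18y^2 + 11y + 6).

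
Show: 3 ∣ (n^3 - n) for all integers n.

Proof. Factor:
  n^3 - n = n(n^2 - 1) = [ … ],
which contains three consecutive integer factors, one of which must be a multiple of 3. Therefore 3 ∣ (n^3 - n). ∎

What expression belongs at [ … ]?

n(n^2 - 1) = n(n - 1)(n + 1) = (n - 1)n(n + 1).
These three factors are consecutive integers, so their product is divisible by 3.

(n - 1)n(n + 1)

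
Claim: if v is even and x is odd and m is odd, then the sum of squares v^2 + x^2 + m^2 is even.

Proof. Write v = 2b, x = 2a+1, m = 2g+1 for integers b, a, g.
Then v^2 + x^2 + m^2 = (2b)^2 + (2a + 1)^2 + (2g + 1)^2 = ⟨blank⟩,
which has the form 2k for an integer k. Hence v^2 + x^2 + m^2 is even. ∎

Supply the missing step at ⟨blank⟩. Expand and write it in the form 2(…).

(2b)^2 + (2a + 1)^2 + (2g + 1)^2 = 4a^2 + 4a + 4b^2 + 4g^2 + 4g + 2
= 2(2a^2 + 2a + 2b^2 + 2g^2 + 2g + 1).
Since 2a^2 + 2a + 2b^2 + 2g^2 + 2g + 1 is an integer, the sum of squares is of the form 2k for an integer k.

2(2a^2 + 2a + 2b^2 + 2g^2 + 2g + 1)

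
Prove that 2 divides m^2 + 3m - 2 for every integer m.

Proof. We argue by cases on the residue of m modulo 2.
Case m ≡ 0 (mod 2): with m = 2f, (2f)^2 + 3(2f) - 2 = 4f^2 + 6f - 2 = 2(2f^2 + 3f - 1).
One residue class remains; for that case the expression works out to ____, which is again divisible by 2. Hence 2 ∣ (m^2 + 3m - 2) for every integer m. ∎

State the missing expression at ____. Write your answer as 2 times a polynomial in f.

The residues treated are {0}, so the missing case is m ≡ 1 (mod 2); write m = 2f+1.
Then (2f+1)^2 + 3(2f+1) - 2 = 4f^2 + 10f + 2 = 2(2f^2 + 5f + 1).

2(2f^2 + 5f + 1)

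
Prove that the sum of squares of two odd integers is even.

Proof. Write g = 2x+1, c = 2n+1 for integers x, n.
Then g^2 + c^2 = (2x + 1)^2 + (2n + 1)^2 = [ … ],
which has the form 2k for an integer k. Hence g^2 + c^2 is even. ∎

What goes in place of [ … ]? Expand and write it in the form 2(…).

2(2n^2 + 2n + 2x^2 + 2x + 1)

Expanding: (2x + 1)^2 + (2n + 1)^2 = 4n^2 + 4n + 4x^2 + 4x + 2.
Every term is even; pulling out the factor of 2 gives 2(2n^2 + 2n + 2x^2 + 2x + 1).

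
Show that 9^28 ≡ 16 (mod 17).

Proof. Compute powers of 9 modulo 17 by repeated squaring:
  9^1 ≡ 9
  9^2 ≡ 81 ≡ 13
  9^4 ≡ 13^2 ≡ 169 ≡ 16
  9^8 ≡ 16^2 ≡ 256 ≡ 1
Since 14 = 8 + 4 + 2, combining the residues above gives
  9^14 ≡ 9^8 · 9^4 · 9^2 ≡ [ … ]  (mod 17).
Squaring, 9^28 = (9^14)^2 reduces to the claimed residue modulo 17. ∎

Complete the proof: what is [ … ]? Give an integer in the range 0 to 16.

4

Multiply the listed residues: 1 · 16 · 13 = 16 → 208.
Reducing modulo 17: 208 = 12·17 + 4, so 9^14 ≡ 4.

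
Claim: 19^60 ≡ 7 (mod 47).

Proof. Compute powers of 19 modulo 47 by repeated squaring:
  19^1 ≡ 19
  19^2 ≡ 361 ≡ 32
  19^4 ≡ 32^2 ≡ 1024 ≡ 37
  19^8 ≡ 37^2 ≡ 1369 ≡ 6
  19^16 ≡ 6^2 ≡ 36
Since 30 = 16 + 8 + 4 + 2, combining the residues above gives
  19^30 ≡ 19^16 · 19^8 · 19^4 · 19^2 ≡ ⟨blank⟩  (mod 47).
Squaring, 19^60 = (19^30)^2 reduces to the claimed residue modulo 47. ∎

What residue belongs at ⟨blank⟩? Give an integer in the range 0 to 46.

Multiply the listed residues: 36 · 6 · 37 · 32 = 216 → 7992 → 255744.
Reducing modulo 47: 255744 = 5441·47 + 17, so 19^30 ≡ 17.

17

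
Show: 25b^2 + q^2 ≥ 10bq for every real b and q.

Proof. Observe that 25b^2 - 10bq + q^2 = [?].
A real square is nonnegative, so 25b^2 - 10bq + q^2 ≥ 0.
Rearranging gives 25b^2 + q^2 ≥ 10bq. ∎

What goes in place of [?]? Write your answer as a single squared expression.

(5b - q)^2

25b^2 - 10bq + q^2 is a perfect-square trinomial: the outer terms are (5b)^2 and (q)^2, and the cross term is -2·5b·q.
So 25b^2 - 10bq + q^2 = (5b - q)^2 ≥ 0.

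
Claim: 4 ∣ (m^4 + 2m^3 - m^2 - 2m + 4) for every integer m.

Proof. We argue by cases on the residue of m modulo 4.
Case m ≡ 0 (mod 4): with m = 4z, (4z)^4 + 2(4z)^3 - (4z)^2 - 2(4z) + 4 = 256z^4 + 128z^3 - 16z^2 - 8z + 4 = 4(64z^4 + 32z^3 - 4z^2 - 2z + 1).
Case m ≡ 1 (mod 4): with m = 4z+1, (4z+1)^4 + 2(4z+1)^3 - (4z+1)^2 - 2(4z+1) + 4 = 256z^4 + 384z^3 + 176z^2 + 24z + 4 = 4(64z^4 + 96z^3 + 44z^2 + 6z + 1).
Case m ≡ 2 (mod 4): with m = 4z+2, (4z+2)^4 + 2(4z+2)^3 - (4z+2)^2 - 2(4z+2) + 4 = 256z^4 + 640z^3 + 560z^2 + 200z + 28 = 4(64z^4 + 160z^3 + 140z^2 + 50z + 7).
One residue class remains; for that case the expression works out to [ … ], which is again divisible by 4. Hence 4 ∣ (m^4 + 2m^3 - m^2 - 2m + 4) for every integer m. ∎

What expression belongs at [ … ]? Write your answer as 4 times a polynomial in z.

4(64z^4 + 224z^3 + 284z^2 + 154z + 31)

Only m ≡ 3 (mod 4) is unaccounted for. Put m = 4z+3:
(4z+3)^4 + 2(4z+3)^3 - (4z+3)^2 - 2(4z+3) + 4 expands to 256z^4 + 896z^3 + 1136z^2 + 616z + 124,
and factoring out 4 leaves 4(64z^4 + 224z^3 + 284z^2 + 154z + 31).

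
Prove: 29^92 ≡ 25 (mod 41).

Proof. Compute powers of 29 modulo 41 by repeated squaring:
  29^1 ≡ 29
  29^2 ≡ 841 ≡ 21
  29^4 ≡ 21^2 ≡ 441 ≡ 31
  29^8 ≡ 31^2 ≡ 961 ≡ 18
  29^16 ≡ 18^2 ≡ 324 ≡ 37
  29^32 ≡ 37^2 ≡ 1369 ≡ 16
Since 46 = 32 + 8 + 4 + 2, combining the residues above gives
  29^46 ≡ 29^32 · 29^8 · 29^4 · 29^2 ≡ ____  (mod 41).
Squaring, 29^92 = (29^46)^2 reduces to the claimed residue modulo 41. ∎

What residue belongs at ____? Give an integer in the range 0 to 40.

Multiply the listed residues: 16 · 18 · 31 · 21 = 288 → 8928 → 187488.
Reducing modulo 41: 187488 = 4572·41 + 36, so 29^46 ≡ 36.

36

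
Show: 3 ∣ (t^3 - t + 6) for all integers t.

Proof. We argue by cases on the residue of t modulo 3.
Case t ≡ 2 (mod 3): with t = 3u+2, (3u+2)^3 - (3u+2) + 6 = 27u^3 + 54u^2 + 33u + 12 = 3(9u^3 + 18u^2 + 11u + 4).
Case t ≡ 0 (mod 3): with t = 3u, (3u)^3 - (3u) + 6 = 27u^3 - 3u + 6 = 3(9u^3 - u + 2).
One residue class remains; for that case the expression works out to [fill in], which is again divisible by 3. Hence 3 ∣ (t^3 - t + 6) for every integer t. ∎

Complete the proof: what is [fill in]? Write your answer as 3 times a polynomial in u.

The residues treated are {2, 0}, so the missing case is t ≡ 1 (mod 3); write t = 3u+1.
Then (3u+1)^3 - (3u+1) + 6 = 27u^3 + 27u^2 + 6u + 6 = 3(9u^3 + 9u^2 + 2u + 2).

3(9u^3 + 9u^2 + 2u + 2)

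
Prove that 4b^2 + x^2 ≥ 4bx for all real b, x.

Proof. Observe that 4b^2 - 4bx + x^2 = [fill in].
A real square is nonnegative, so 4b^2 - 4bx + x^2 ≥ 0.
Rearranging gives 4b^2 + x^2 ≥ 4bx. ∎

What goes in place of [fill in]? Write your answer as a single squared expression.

(2b - x)^2

4b^2 - 4bx + x^2 is a perfect-square trinomial: the outer terms are (2b)^2 and (x)^2, and the cross term is -2·2b·x.
So 4b^2 - 4bx + x^2 = (2b - x)^2 ≥ 0.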